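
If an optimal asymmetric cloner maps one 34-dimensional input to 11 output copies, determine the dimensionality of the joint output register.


Output space = H^(tensor 11) where dim(H) = 34
dim = 34^11
= 1156 (after 2 factors)
= 39304 (after 3 factors)
= 1336336 (after 4 factors)
= 45435424 (after 5 factors)
= 1544804416 (after 6 factors)
= 52523350144 (after 7 factors)
= 1785793904896 (after 8 factors)
= 60716992766464 (after 9 factors)
= 2064377754059776 (after 10 factors)
= 70188843638032384 (after 11 factors)
= 70188843638032384

70188843638032384


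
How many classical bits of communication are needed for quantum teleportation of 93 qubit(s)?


Quantum teleportation requires 2 classical bits per qubit teleported.
93 qubit(s) -> 2 * 93 = 186 classical bits

186


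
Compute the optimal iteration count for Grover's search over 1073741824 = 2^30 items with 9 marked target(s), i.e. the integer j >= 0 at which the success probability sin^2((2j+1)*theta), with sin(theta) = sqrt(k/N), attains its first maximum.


After j Grover iterations the success probability is P(j) = sin^2((2j+1)*theta), where sin(theta) = sqrt(k/N).
N = 2^30 = 1073741824, k = 9
sin(theta) = sqrt(k/N) = 9.155273438e-05
theta = arcsin(sqrt(k/N)) = 9.15527345e-05 rad
P(j) reaches its first maximum when (2j+1)*theta is as close as possible to pi/2, i.e. j = round(pi/(4*theta) - 1/2).
pi/(4*theta) - 1/2 = 8578.1423
(For comparison, the common estimate pi/4 * sqrt(N/k) = 8578.6423; the exact maximiser is used here.)
Optimal iterations = 8578

8578


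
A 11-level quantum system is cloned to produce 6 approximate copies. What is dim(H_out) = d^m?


Output space = H^(tensor 6) where dim(H) = 11
dim = 11^6
= 121 (after 2 factors)
= 1331 (after 3 factors)
= 14641 (after 4 factors)
= 161051 (after 5 factors)
= 1771561 (after 6 factors)
= 1771561

1771561


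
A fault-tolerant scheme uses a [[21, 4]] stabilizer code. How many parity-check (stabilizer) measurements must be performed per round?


For an [[n,k]] stabilizer code:
Number of stabilizer generators = n - k
= 21 - 4
= 17

17


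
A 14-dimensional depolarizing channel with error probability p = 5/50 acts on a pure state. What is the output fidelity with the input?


F = (1-p) + p/d
= (1 - 0.1000) + 0.1000/14
= 0.9000 + 0.0071
= 0.9071

0.9071


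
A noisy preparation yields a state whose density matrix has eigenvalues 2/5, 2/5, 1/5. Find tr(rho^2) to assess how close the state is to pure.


tr(rho^2) = sum of eigenvalues squared
= (2/5)^2 + (2/5)^2 + (1/5)^2
= (4 + 4 + 1) / 25
= 9/25
= 0.3600

0.3600


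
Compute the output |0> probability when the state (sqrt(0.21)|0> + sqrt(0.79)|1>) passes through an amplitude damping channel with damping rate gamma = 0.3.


For amplitude damping with parameter gamma on state sqrt(a)|0> + sqrt(b)|1>:
alpha^2 = 0.21, beta^2 = 0.79
P(|0>) = alpha^2 + gamma * beta^2
= 0.21 + 0.3 * 0.79
= 0.21 + 0.2370
= 0.4470

0.4470


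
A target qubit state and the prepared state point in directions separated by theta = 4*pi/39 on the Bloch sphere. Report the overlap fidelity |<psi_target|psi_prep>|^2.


For states separated by angle theta on Bloch sphere:
F = cos^2(theta/2)
theta = 4*pi/39 = 0.3222
theta/2 = 0.1611
cos(theta/2) = 0.9871
F = 0.9743

0.9743


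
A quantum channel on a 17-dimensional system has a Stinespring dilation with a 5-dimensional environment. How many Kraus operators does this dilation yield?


Tracing out the environment in an orthonormal basis {|i>_E} gives Kraus operators K_i = <i|_E U |0>_E.
Number of Kraus operators = dim(H_env) = d_env
= 5

5


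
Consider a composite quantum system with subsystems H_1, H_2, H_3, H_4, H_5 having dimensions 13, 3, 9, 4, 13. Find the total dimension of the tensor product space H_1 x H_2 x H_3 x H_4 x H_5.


dim(H_1 x H_2 x H_3 x H_4 x H_5) = 13 * 3 * 9 * 4 * 13
= 39 * 9 * 4 * 13
= 351 * 4 * 13
= 1404 * 13
= 18252

18252


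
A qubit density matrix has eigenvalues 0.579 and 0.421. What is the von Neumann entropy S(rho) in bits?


S = -p*log2(p) - (1-p)*log2(1-p)
p = 0.5790, 1-p = 0.4210
= -0.5790 * log2(0.5790) - 0.4210 * log2(0.4210)
= -(-0.4565) - (-0.5255)
= 0.9819

0.9819


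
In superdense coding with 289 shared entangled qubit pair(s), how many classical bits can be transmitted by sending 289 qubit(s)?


Superdense coding allows 2 classical bits per shared entangled pair.
289 pair(s) -> 2 * 289 = 578 classical bits

578


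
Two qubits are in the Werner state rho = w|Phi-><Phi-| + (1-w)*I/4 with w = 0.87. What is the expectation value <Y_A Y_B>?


|Phi-> = (|00> - |11>)/sqrt(2)
For the pure Bell state, <Y_A Y_B> = +1 (Bell-state Pauli correlator).
The maximally-mixed part I/4 has tr(I/4 * P tensor P) = 0 for any traceless Pauli P.
So <Y_A Y_B>_rho = w * (+1) + (1 - w) * 0
= 0.87 * (+1)
= 0.8700

0.8700


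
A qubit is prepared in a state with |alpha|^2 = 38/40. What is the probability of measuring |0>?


|alpha|^2 = 38/40 = 0.9500
|beta|^2 = 1 - 38/40 = 2/40 = 0.0500
P(|0>) = |alpha|^2 = 0.9500

0.9500


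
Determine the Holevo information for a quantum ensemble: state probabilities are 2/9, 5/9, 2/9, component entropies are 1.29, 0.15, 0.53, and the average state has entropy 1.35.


chi = S(rho) - sum_i p_i * S(rho_i)
Weighted entropy = 2/9 * 1.29 + 5/9 * 0.15 + 2/9 * 0.53
= 0.4878
chi = 1.35 - 0.4878
= 0.8622

0.8622


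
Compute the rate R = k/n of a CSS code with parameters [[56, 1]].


Code rate R = k/n
= 1/56
= 0.0179

0.0179


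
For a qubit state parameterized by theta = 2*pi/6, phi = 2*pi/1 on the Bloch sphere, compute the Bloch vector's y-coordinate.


theta = 1.0472, phi = 6.2832
r_y = sin(theta)*sin(phi) = 0.8660 * 0.0000
r_y = 0.0000

0.0000


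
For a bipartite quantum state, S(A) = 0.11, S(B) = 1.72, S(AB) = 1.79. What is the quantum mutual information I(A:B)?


I(A:B) = S(A) + S(B) - S(AB)
= 0.11 + 1.72 - 1.79
= 0.0400

0.0400


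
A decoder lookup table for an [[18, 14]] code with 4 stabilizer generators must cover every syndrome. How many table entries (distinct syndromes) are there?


Each stabilizer generator gives a binary (+1 or -1) measurement outcome.
With 4 independent generators:
Total syndromes = 2^4
= 16

16


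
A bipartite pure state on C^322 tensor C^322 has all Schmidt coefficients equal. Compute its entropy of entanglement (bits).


For a maximally entangled state in d x d:
S = log2(d) = log2(322)
= 8.3309

8.3309


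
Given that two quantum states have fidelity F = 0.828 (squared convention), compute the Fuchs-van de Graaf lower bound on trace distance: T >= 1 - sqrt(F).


Fuchs-van de Graaf (squared-fidelity convention): 1 - sqrt(F) <= T <= sqrt(1 - F).
Lower bound: T >= 1 - sqrt(F)
sqrt(F) = sqrt(0.828) = 0.9099
T >= 1 - 0.9099
T >= 0.0901

0.0901


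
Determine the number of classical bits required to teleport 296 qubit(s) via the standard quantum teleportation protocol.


Quantum teleportation requires 2 classical bits per qubit teleported.
296 qubit(s) -> 2 * 296 = 592 classical bits

592


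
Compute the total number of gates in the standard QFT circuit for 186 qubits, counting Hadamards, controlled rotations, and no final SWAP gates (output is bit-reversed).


Hadamard gates: 186
Controlled rotations: n*(n-1)/2 = 186*185/2 = 17205
SWAP gates: 0 (omitted)
Total = 186 + 17205
= 17391

17391


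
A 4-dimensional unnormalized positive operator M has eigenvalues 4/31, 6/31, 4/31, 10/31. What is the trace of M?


tr(M) = sum of eigenvalues
= 4/31 + 6/31 + 4/31 + 10/31
= 24/31
= 0.7742

0.7742


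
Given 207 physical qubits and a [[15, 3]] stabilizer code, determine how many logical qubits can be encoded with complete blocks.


Each code block uses 15 physical qubits for 3 logical qubit(s).
Number of complete blocks = floor(207 / 15) = 13
Logical qubits = 13 * 3
= 39

39


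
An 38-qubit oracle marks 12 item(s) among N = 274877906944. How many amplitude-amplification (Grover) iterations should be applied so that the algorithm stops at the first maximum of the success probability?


After j Grover iterations the success probability is P(j) = sin^2((2j+1)*theta), where sin(theta) = sqrt(k/N).
N = 2^38 = 274877906944, k = 12
sin(theta) = sqrt(k/N) = 6.60724948e-06
theta = arcsin(sqrt(k/N)) = 6.60724948e-06 rad
P(j) reaches its first maximum when (2j+1)*theta is as close as possible to pi/2, i.e. j = round(pi/(4*theta) - 1/2).
pi/(4*theta) - 1/2 = 118868.6551
(For comparison, the common estimate pi/4 * sqrt(N/k) = 118869.1551; the exact maximiser is used here.)
Optimal iterations = 118869

118869


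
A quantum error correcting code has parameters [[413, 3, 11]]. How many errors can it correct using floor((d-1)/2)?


Code parameters: [[413, 3, 11]], distance d = 11.
Number of correctable errors = floor((d-1)/2)
= floor((11 - 1)/2)
= floor(10/2)
= 5

5


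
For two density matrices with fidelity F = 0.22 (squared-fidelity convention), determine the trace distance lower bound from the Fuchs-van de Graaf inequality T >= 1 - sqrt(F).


Fuchs-van de Graaf (squared-fidelity convention): 1 - sqrt(F) <= T <= sqrt(1 - F).
Lower bound: T >= 1 - sqrt(F)
sqrt(F) = sqrt(0.22) = 0.4690
T >= 1 - 0.4690
T >= 0.5310

0.5310


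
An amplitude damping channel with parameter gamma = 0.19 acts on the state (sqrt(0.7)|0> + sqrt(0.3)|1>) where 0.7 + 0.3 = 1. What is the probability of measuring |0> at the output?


For amplitude damping with parameter gamma on state sqrt(a)|0> + sqrt(b)|1>:
alpha^2 = 0.7, beta^2 = 0.3
P(|0>) = alpha^2 + gamma * beta^2
= 0.7 + 0.19 * 0.3
= 0.7 + 0.0570
= 0.7570

0.7570


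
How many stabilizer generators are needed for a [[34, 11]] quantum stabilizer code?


For an [[n,k]] stabilizer code:
Number of stabilizer generators = n - k
= 34 - 11
= 23

23


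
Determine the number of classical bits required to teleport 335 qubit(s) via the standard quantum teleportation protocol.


Quantum teleportation requires 2 classical bits per qubit teleported.
335 qubit(s) -> 2 * 335 = 670 classical bits

670


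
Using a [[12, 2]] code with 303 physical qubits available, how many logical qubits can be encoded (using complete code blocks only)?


Each code block uses 12 physical qubits for 2 logical qubit(s).
Number of complete blocks = floor(303 / 12) = 25
Logical qubits = 25 * 2
= 50

50


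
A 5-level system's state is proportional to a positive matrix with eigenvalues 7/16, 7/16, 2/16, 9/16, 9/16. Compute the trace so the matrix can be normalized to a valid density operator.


tr(M) = sum of eigenvalues
= 7/16 + 7/16 + 2/16 + 9/16 + 9/16
= 34/16
= 2.1250

2.1250


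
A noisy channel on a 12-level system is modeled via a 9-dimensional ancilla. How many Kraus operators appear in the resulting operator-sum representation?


Tracing out the environment in an orthonormal basis {|i>_E} gives Kraus operators K_i = <i|_E U |0>_E.
Number of Kraus operators = dim(H_env) = d_env
= 9

9


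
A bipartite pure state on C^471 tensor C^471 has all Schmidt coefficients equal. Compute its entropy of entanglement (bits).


For a maximally entangled state in d x d:
S = log2(d) = log2(471)
= 8.8796

8.8796


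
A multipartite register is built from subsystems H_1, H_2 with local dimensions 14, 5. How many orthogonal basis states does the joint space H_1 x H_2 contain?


dim(H_1 x H_2) = 14 * 5
= 70

70


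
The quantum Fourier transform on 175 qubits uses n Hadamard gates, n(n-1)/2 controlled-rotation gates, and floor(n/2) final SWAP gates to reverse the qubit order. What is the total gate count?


Hadamard gates: 175
Controlled rotations: n*(n-1)/2 = 175*174/2 = 15225
SWAP gates: floor(n/2) = floor(175/2) = 87
Total = 175 + 15225 + 87
= 15487

15487


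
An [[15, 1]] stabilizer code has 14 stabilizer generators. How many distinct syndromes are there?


Each stabilizer generator gives a binary (+1 or -1) measurement outcome.
With 14 independent generators:
Total syndromes = 2^14
= 16384

16384


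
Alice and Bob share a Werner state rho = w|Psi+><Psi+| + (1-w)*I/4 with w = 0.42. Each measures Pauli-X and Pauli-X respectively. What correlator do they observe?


|Psi+> = (|01> + |10>)/sqrt(2)
For the pure Bell state, <X_A X_B> = +1 (Bell-state Pauli correlator).
The maximally-mixed part I/4 has tr(I/4 * P tensor P) = 0 for any traceless Pauli P.
So <X_A X_B>_rho = w * (+1) + (1 - w) * 0
= 0.42 * (+1)
= 0.4200

0.4200


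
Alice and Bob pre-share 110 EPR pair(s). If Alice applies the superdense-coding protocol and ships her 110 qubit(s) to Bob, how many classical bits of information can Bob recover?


Superdense coding allows 2 classical bits per shared entangled pair.
110 pair(s) -> 2 * 110 = 220 classical bits

220


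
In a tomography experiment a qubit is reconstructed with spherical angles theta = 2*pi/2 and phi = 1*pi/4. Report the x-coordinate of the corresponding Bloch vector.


theta = 3.1416, phi = 0.7854
r_x = sin(theta)*cos(phi) = 0.0000 * 0.7071
r_x = 0.0000

0.0000


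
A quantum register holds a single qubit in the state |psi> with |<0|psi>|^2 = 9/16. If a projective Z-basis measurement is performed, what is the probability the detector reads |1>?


|alpha|^2 = 9/16 = 0.5625
|beta|^2 = 1 - 9/16 = 7/16 = 0.4375
P(|1>) = |beta|^2 = 0.4375

0.4375


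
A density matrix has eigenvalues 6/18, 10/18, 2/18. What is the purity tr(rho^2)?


tr(rho^2) = sum of eigenvalues squared
= (6/18)^2 + (10/18)^2 + (2/18)^2
= (36 + 100 + 4) / 324
= 140/324
= 0.4321

0.4321


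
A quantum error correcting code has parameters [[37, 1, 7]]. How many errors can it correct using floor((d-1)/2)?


Code parameters: [[37, 1, 7]], distance d = 7.
Number of correctable errors = floor((d-1)/2)
= floor((7 - 1)/2)
= floor(6/2)
= 3

3


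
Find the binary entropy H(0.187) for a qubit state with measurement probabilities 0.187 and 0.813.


S = -p*log2(p) - (1-p)*log2(1-p)
p = 0.1870, 1-p = 0.8130
= -0.1870 * log2(0.1870) - 0.8130 * log2(0.8130)
= -(-0.4523) - (-0.2428)
= 0.6952

0.6952


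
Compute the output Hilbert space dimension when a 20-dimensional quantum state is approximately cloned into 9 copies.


Output space = H^(tensor 9) where dim(H) = 20
dim = 20^9
= 400 (after 2 factors)
= 8000 (after 3 factors)
= 160000 (after 4 factors)
= 3200000 (after 5 factors)
= 64000000 (after 6 factors)
= 1280000000 (after 7 factors)
= 25600000000 (after 8 factors)
= 512000000000 (after 9 factors)
= 512000000000

512000000000


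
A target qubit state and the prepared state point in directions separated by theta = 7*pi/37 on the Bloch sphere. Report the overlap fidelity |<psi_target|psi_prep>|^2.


For states separated by angle theta on Bloch sphere:
F = cos^2(theta/2)
theta = 7*pi/37 = 0.5944
theta/2 = 0.2972
cos(theta/2) = 0.9562
F = 0.9143

0.9143


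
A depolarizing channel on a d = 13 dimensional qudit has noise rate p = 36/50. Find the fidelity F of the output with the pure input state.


F = (1-p) + p/d
= (1 - 0.7200) + 0.7200/13
= 0.2800 + 0.0554
= 0.3354

0.3354


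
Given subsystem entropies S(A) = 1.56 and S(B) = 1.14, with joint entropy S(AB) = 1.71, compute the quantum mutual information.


I(A:B) = S(A) + S(B) - S(AB)
= 1.56 + 1.14 - 1.71
= 0.9900

0.9900


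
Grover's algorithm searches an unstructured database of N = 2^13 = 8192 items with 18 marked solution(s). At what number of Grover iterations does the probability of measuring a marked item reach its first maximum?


After j Grover iterations the success probability is P(j) = sin^2((2j+1)*theta), where sin(theta) = sqrt(k/N).
N = 2^13 = 8192, k = 18
sin(theta) = sqrt(k/N) = 0.046875
theta = arcsin(sqrt(k/N)) = 0.04689218313 rad
P(j) reaches its first maximum when (2j+1)*theta is as close as possible to pi/2, i.e. j = round(pi/(4*theta) - 1/2).
pi/(4*theta) - 1/2 = 16.2490
(For comparison, the common estimate pi/4 * sqrt(N/k) = 16.7552; the exact maximiser is used here.)
Optimal iterations = 16

16


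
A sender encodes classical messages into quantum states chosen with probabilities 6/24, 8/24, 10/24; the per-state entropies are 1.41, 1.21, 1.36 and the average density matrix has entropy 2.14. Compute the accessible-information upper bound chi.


chi = S(rho) - sum_i p_i * S(rho_i)
Weighted entropy = 6/24 * 1.41 + 8/24 * 1.21 + 10/24 * 1.36
= 1.3225
chi = 2.14 - 1.3225
= 0.8175

0.8175


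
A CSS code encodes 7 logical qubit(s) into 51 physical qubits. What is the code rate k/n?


Code rate R = k/n
= 7/51
= 0.1373

0.1373


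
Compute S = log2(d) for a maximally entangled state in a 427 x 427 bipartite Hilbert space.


For a maximally entangled state in d x d:
S = log2(d) = log2(427)
= 8.7381

8.7381


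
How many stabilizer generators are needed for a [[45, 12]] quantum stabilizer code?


For an [[n,k]] stabilizer code:
Number of stabilizer generators = n - k
= 45 - 12
= 33

33


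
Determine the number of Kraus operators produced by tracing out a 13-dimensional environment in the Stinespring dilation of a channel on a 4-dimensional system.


Tracing out the environment in an orthonormal basis {|i>_E} gives Kraus operators K_i = <i|_E U |0>_E.
Number of Kraus operators = dim(H_env) = d_env
= 13

13


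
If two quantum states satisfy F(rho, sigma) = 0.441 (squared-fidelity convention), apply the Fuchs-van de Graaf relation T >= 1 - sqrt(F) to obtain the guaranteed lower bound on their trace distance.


Fuchs-van de Graaf (squared-fidelity convention): 1 - sqrt(F) <= T <= sqrt(1 - F).
Lower bound: T >= 1 - sqrt(F)
sqrt(F) = sqrt(0.441) = 0.6641
T >= 1 - 0.6641
T >= 0.3359

0.3359


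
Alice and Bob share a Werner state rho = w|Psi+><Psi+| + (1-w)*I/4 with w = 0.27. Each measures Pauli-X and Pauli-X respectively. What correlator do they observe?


|Psi+> = (|01> + |10>)/sqrt(2)
For the pure Bell state, <X_A X_B> = +1 (Bell-state Pauli correlator).
The maximally-mixed part I/4 has tr(I/4 * P tensor P) = 0 for any traceless Pauli P.
So <X_A X_B>_rho = w * (+1) + (1 - w) * 0
= 0.27 * (+1)
= 0.2700

0.2700


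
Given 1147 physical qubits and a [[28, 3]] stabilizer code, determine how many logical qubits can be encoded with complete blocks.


Each code block uses 28 physical qubits for 3 logical qubit(s).
Number of complete blocks = floor(1147 / 28) = 40
Logical qubits = 40 * 3
= 120

120


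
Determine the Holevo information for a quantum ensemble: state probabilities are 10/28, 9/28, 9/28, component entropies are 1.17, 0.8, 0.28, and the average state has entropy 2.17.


chi = S(rho) - sum_i p_i * S(rho_i)
Weighted entropy = 10/28 * 1.17 + 9/28 * 0.8 + 9/28 * 0.28
= 0.7650
chi = 2.17 - 0.7650
= 1.4050

1.4050


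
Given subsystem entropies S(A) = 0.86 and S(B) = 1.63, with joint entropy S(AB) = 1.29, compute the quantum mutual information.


I(A:B) = S(A) + S(B) - S(AB)
= 0.86 + 1.63 - 1.29
= 1.2000

1.2000


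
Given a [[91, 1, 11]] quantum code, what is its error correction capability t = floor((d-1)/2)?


Code parameters: [[91, 1, 11]], distance d = 11.
Number of correctable errors = floor((d-1)/2)
= floor((11 - 1)/2)
= floor(10/2)
= 5

5


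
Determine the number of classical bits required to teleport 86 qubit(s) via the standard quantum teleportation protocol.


Quantum teleportation requires 2 classical bits per qubit teleported.
86 qubit(s) -> 2 * 86 = 172 classical bits

172


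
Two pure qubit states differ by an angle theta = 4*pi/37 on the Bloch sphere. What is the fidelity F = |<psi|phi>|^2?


For states separated by angle theta on Bloch sphere:
F = cos^2(theta/2)
theta = 4*pi/37 = 0.3396
theta/2 = 0.1698
cos(theta/2) = 0.9856
F = 0.9714

0.9714


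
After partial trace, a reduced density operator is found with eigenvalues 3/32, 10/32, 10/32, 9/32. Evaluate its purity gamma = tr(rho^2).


tr(rho^2) = sum of eigenvalues squared
= (3/32)^2 + (10/32)^2 + (10/32)^2 + (9/32)^2
= (9 + 100 + 100 + 81) / 1024
= 290/1024
= 0.2832

0.2832


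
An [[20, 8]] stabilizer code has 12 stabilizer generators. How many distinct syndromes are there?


Each stabilizer generator gives a binary (+1 or -1) measurement outcome.
With 12 independent generators:
Total syndromes = 2^12
= 4096

4096


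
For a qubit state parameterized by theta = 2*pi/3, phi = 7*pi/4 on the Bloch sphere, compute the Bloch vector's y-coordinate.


theta = 2.0944, phi = 5.4978
r_y = sin(theta)*sin(phi) = 0.8660 * -0.7071
r_y = -0.6124

-0.6124


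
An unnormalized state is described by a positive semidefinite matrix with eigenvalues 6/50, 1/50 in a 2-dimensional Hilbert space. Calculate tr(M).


tr(M) = sum of eigenvalues
= 6/50 + 1/50
= 7/50
= 0.1400

0.1400


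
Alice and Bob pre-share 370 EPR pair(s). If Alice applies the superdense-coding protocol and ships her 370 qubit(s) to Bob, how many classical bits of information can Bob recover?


Superdense coding allows 2 classical bits per shared entangled pair.
370 pair(s) -> 2 * 370 = 740 classical bits

740


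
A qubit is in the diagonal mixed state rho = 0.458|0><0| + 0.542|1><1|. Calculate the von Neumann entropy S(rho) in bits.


S = -p*log2(p) - (1-p)*log2(1-p)
p = 0.4580, 1-p = 0.5420
= -0.4580 * log2(0.4580) - 0.5420 * log2(0.5420)
= -(-0.5160) - (-0.4789)
= 0.9949

0.9949


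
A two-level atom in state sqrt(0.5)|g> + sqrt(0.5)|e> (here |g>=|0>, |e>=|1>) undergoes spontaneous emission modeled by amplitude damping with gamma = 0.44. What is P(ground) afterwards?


For amplitude damping with parameter gamma on state sqrt(a)|0> + sqrt(b)|1>:
alpha^2 = 0.5, beta^2 = 0.5
P(|0>) = alpha^2 + gamma * beta^2
= 0.5 + 0.44 * 0.5
= 0.5 + 0.2200
= 0.7200

0.7200


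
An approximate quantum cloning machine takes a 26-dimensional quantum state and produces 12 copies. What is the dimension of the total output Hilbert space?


Output space = H^(tensor 12) where dim(H) = 26
dim = 26^12
= 676 (after 2 factors)
= 17576 (after 3 factors)
= 456976 (after 4 factors)
= 11881376 (after 5 factors)
= 308915776 (after 6 factors)
= 8031810176 (after 7 factors)
= 208827064576 (after 8 factors)
= 5429503678976 (after 9 factors)
= 141167095653376 (after 10 factors)
= 3670344486987776 (after 11 factors)
= 95428956661682176 (after 12 factors)
= 95428956661682176

95428956661682176


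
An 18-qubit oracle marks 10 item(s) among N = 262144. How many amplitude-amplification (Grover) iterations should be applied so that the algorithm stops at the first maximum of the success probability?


After j Grover iterations the success probability is P(j) = sin^2((2j+1)*theta), where sin(theta) = sqrt(k/N).
N = 2^18 = 262144, k = 10
sin(theta) = sqrt(k/N) = 0.006176323555
theta = arcsin(sqrt(k/N)) = 0.006176362824 rad
P(j) reaches its first maximum when (2j+1)*theta is as close as possible to pi/2, i.e. j = round(pi/(4*theta) - 1/2).
pi/(4*theta) - 1/2 = 126.6619
(For comparison, the common estimate pi/4 * sqrt(N/k) = 127.1627; the exact maximiser is used here.)
Optimal iterations = 127

127


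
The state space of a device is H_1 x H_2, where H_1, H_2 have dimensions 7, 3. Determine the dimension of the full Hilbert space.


dim(H_1 x H_2) = 7 * 3
= 21

21


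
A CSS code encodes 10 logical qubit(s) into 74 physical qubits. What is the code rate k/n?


Code rate R = k/n
= 10/74
= 0.1351

0.1351


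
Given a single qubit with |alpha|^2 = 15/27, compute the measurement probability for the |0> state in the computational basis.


|alpha|^2 = 15/27 = 0.5556
|beta|^2 = 1 - 15/27 = 12/27 = 0.4444
P(|0>) = |alpha|^2 = 0.5556

0.5556


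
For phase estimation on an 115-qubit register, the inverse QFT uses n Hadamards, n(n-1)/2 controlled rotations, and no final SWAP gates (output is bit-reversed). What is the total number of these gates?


Hadamard gates: 115
Controlled rotations: n*(n-1)/2 = 115*114/2 = 6555
SWAP gates: 0 (omitted)
Total = 115 + 6555
= 6670

6670


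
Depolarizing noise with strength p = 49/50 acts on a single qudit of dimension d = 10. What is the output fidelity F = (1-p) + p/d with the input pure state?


F = (1-p) + p/d
= (1 - 0.9800) + 0.9800/10
= 0.0200 + 0.0980
= 0.1180

0.1180


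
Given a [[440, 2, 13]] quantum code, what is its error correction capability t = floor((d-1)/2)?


Code parameters: [[440, 2, 13]], distance d = 13.
Number of correctable errors = floor((d-1)/2)
= floor((13 - 1)/2)
= floor(12/2)
= 6

6


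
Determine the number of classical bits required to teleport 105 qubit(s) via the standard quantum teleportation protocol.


Quantum teleportation requires 2 classical bits per qubit teleported.
105 qubit(s) -> 2 * 105 = 210 classical bits

210


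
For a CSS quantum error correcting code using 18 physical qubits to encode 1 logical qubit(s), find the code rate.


Code rate R = k/n
= 1/18
= 0.0556

0.0556


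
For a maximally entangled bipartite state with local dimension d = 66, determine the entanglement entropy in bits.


For a maximally entangled state in d x d:
S = log2(d) = log2(66)
= 6.0444

6.0444


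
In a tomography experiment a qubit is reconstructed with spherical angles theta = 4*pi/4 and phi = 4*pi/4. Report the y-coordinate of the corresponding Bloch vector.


theta = 3.1416, phi = 3.1416
r_y = sin(theta)*sin(phi) = 0.0000 * 0.0000
r_y = 0.0000

0.0000


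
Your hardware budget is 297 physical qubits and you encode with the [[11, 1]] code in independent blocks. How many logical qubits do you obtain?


Each code block uses 11 physical qubits for 1 logical qubit(s).
Number of complete blocks = floor(297 / 11) = 27
Logical qubits = 27 * 1
= 27

27


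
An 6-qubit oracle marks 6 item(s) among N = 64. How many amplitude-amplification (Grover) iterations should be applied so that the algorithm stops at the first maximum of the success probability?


After j Grover iterations the success probability is P(j) = sin^2((2j+1)*theta), where sin(theta) = sqrt(k/N).
N = 2^6 = 64, k = 6
sin(theta) = sqrt(k/N) = 0.3061862178
theta = arcsin(sqrt(k/N)) = 0.3111842443 rad
P(j) reaches its first maximum when (2j+1)*theta is as close as possible to pi/2, i.e. j = round(pi/(4*theta) - 1/2).
pi/(4*theta) - 1/2 = 2.0239
(For comparison, the common estimate pi/4 * sqrt(N/k) = 2.5651; the exact maximiser is used here.)
Optimal iterations = 2

2


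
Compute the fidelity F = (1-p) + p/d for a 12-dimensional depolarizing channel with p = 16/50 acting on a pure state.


F = (1-p) + p/d
= (1 - 0.3200) + 0.3200/12
= 0.6800 + 0.0267
= 0.7067

0.7067


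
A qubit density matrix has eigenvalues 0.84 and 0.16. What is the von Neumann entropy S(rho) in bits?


S = -p*log2(p) - (1-p)*log2(1-p)
p = 0.8400, 1-p = 0.1600
= -0.8400 * log2(0.8400) - 0.1600 * log2(0.1600)
= -(-0.2113) - (-0.4230)
= 0.6343

0.6343


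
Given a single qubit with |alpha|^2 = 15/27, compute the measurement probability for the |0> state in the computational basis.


|alpha|^2 = 15/27 = 0.5556
|beta|^2 = 1 - 15/27 = 12/27 = 0.4444
P(|0>) = |alpha|^2 = 0.5556

0.5556


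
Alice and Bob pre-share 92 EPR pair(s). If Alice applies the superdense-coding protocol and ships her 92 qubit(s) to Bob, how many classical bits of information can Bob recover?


Superdense coding allows 2 classical bits per shared entangled pair.
92 pair(s) -> 2 * 92 = 184 classical bits

184


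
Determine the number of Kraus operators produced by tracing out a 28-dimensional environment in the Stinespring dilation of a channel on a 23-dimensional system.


Tracing out the environment in an orthonormal basis {|i>_E} gives Kraus operators K_i = <i|_E U |0>_E.
Number of Kraus operators = dim(H_env) = d_env
= 28

28


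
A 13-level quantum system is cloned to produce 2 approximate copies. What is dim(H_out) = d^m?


Output space = H^(tensor 2) where dim(H) = 13
dim = 13^2
= 169

169


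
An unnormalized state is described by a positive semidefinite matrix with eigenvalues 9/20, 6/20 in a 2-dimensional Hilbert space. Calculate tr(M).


tr(M) = sum of eigenvalues
= 9/20 + 6/20
= 15/20
= 0.7500

0.7500


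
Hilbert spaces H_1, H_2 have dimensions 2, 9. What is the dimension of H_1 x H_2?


dim(H_1 x H_2) = 2 * 9
= 18

18


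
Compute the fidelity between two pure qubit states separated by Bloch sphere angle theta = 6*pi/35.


For states separated by angle theta on Bloch sphere:
F = cos^2(theta/2)
theta = 6*pi/35 = 0.5386
theta/2 = 0.2693
cos(theta/2) = 0.9640
F = 0.9292

0.9292


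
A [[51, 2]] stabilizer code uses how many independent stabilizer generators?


For an [[n,k]] stabilizer code:
Number of stabilizer generators = n - k
= 51 - 2
= 49

49


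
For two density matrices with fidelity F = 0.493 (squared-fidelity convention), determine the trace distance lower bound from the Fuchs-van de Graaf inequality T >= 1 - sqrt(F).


Fuchs-van de Graaf (squared-fidelity convention): 1 - sqrt(F) <= T <= sqrt(1 - F).
Lower bound: T >= 1 - sqrt(F)
sqrt(F) = sqrt(0.493) = 0.7021
T >= 1 - 0.7021
T >= 0.2979

0.2979


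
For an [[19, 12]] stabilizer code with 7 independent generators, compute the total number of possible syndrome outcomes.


Each stabilizer generator gives a binary (+1 or -1) measurement outcome.
With 7 independent generators:
Total syndromes = 2^7
= 128

128


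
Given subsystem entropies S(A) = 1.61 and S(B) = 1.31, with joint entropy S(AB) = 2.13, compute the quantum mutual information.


I(A:B) = S(A) + S(B) - S(AB)
= 1.61 + 1.31 - 2.13
= 0.7900

0.7900


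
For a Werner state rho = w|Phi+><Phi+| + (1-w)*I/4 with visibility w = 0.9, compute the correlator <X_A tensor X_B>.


|Phi+> = (|00> + |11>)/sqrt(2)
For the pure Bell state, <X_A X_B> = +1 (Bell-state Pauli correlator).
The maximally-mixed part I/4 has tr(I/4 * P tensor P) = 0 for any traceless Pauli P.
So <X_A X_B>_rho = w * (+1) + (1 - w) * 0
= 0.9 * (+1)
= 0.9000

0.9000


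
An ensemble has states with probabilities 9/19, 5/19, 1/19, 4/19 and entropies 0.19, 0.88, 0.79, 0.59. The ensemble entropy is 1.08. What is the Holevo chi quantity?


chi = S(rho) - sum_i p_i * S(rho_i)
Weighted entropy = 9/19 * 0.19 + 5/19 * 0.88 + 1/19 * 0.79 + 4/19 * 0.59
= 0.4874
chi = 1.08 - 0.4874
= 0.5926

0.5926


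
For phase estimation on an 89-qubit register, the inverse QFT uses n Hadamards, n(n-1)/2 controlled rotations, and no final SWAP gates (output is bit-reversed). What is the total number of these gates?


Hadamard gates: 89
Controlled rotations: n*(n-1)/2 = 89*88/2 = 3916
SWAP gates: 0 (omitted)
Total = 89 + 3916
= 4005

4005


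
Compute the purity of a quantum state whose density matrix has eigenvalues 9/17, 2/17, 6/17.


tr(rho^2) = sum of eigenvalues squared
= (9/17)^2 + (2/17)^2 + (6/17)^2
= (81 + 4 + 36) / 289
= 121/289
= 0.4187

0.4187


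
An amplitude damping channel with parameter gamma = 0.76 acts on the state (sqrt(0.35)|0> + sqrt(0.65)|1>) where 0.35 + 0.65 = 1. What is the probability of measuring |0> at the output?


For amplitude damping with parameter gamma on state sqrt(a)|0> + sqrt(b)|1>:
alpha^2 = 0.35, beta^2 = 0.65
P(|0>) = alpha^2 + gamma * beta^2
= 0.35 + 0.76 * 0.65
= 0.35 + 0.4940
= 0.8440

0.8440


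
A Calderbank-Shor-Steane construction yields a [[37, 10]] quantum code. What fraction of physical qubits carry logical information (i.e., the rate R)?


Code rate R = k/n
= 10/37
= 0.2703

0.2703


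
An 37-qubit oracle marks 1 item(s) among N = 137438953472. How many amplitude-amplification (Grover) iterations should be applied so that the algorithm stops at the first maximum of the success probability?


After j Grover iterations the success probability is P(j) = sin^2((2j+1)*theta), where sin(theta) = sqrt(k/N).
N = 2^37 = 137438953472, k = 1
sin(theta) = sqrt(k/N) = 2.697398305e-06
theta = arcsin(sqrt(k/N)) = 2.697398305e-06 rad
P(j) reaches its first maximum when (2j+1)*theta is as close as possible to pi/2, i.e. j = round(pi/(4*theta) - 1/2).
pi/(4*theta) - 1/2 = 291168.2762
(For comparison, the common estimate pi/4 * sqrt(N/k) = 291168.7762; the exact maximiser is used here.)
Optimal iterations = 291168

291168


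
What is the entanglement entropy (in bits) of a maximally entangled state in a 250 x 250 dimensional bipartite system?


For a maximally entangled state in d x d:
S = log2(d) = log2(250)
= 7.9658

7.9658


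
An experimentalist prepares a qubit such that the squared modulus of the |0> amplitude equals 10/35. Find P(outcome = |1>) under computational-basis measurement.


|alpha|^2 = 10/35 = 0.2857
|beta|^2 = 1 - 10/35 = 25/35 = 0.7143
P(|1>) = |beta|^2 = 0.7143

0.7143


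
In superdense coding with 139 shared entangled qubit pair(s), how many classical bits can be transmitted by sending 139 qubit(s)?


Superdense coding allows 2 classical bits per shared entangled pair.
139 pair(s) -> 2 * 139 = 278 classical bits

278


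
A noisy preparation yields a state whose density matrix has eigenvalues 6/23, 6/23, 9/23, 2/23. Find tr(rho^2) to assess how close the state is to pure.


tr(rho^2) = sum of eigenvalues squared
= (6/23)^2 + (6/23)^2 + (9/23)^2 + (2/23)^2
= (36 + 36 + 81 + 4) / 529
= 157/529
= 0.2968

0.2968


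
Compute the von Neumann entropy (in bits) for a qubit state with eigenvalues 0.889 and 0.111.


S = -p*log2(p) - (1-p)*log2(1-p)
p = 0.8890, 1-p = 0.1110
= -0.8890 * log2(0.8890) - 0.1110 * log2(0.1110)
= -(-0.1509) - (-0.3520)
= 0.5029

0.5029


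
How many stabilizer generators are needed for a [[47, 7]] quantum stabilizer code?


For an [[n,k]] stabilizer code:
Number of stabilizer generators = n - k
= 47 - 7
= 40

40


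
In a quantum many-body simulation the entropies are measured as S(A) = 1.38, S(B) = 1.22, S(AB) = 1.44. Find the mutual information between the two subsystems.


I(A:B) = S(A) + S(B) - S(AB)
= 1.38 + 1.22 - 1.44
= 1.1600

1.1600


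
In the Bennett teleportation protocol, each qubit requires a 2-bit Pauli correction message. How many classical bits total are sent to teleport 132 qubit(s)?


Quantum teleportation requires 2 classical bits per qubit teleported.
132 qubit(s) -> 2 * 132 = 264 classical bits

264


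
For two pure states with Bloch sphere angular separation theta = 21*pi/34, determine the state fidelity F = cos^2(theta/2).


For states separated by angle theta on Bloch sphere:
F = cos^2(theta/2)
theta = 21*pi/34 = 1.9404
theta/2 = 0.9702
cos(theta/2) = 0.5651
F = 0.3194

0.3194


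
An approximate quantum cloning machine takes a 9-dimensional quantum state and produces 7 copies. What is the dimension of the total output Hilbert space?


Output space = H^(tensor 7) where dim(H) = 9
dim = 9^7
= 81 (after 2 factors)
= 729 (after 3 factors)
= 6561 (after 4 factors)
= 59049 (after 5 factors)
= 531441 (after 6 factors)
= 4782969 (after 7 factors)
= 4782969

4782969


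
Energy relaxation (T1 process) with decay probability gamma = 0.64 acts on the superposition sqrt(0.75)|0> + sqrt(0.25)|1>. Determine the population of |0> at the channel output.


For amplitude damping with parameter gamma on state sqrt(a)|0> + sqrt(b)|1>:
alpha^2 = 0.75, beta^2 = 0.25
P(|0>) = alpha^2 + gamma * beta^2
= 0.75 + 0.64 * 0.25
= 0.75 + 0.1600
= 0.9100

0.9100


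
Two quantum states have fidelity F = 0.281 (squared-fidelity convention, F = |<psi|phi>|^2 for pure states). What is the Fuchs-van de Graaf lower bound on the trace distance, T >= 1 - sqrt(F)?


Fuchs-van de Graaf (squared-fidelity convention): 1 - sqrt(F) <= T <= sqrt(1 - F).
Lower bound: T >= 1 - sqrt(F)
sqrt(F) = sqrt(0.281) = 0.5301
T >= 1 - 0.5301
T >= 0.4699

0.4699


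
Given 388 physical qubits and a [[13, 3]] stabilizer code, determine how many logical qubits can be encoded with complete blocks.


Each code block uses 13 physical qubits for 3 logical qubit(s).
Number of complete blocks = floor(388 / 13) = 29
Logical qubits = 29 * 3
= 87

87


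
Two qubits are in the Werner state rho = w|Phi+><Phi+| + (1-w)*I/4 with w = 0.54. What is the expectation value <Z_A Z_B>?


|Phi+> = (|00> + |11>)/sqrt(2)
For the pure Bell state, <Z_A Z_B> = +1 (Bell-state Pauli correlator).
The maximally-mixed part I/4 has tr(I/4 * P tensor P) = 0 for any traceless Pauli P.
So <Z_A Z_B>_rho = w * (+1) + (1 - w) * 0
= 0.54 * (+1)
= 0.5400

0.5400


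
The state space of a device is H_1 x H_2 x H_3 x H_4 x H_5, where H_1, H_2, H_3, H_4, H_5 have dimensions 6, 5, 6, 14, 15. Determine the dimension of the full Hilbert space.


dim(H_1 x H_2 x H_3 x H_4 x H_5) = 6 * 5 * 6 * 14 * 15
= 30 * 6 * 14 * 15
= 180 * 14 * 15
= 2520 * 15
= 37800

37800


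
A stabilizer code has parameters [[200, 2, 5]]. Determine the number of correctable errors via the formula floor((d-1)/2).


Code parameters: [[200, 2, 5]], distance d = 5.
Number of correctable errors = floor((d-1)/2)
= floor((5 - 1)/2)
= floor(4/2)
= 2

2


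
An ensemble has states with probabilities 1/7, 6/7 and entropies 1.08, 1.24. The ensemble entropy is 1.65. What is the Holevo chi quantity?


chi = S(rho) - sum_i p_i * S(rho_i)
Weighted entropy = 1/7 * 1.08 + 6/7 * 1.24
= 1.2171
chi = 1.65 - 1.2171
= 0.4329

0.4329


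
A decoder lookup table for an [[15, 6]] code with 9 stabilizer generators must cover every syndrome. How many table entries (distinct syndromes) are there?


Each stabilizer generator gives a binary (+1 or -1) measurement outcome.
With 9 independent generators:
Total syndromes = 2^9
= 512

512


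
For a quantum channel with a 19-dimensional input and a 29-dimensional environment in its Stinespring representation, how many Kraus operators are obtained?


Tracing out the environment in an orthonormal basis {|i>_E} gives Kraus operators K_i = <i|_E U |0>_E.
Number of Kraus operators = dim(H_env) = d_env
= 29

29


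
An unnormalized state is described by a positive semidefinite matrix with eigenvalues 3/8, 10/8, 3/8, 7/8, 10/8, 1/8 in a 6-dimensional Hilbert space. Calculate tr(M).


tr(M) = sum of eigenvalues
= 3/8 + 10/8 + 3/8 + 7/8 + 10/8 + 1/8
= 34/8
= 4.2500

4.2500


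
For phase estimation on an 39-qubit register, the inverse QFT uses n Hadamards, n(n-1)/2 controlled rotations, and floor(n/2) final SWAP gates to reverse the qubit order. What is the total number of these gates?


Hadamard gates: 39
Controlled rotations: n*(n-1)/2 = 39*38/2 = 741
SWAP gates: floor(n/2) = floor(39/2) = 19
Total = 39 + 741 + 19
= 799

799


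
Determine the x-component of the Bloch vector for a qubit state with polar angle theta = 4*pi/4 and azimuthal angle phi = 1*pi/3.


theta = 3.1416, phi = 1.0472
r_x = sin(theta)*cos(phi) = 0.0000 * 0.5000
r_x = 0.0000

0.0000


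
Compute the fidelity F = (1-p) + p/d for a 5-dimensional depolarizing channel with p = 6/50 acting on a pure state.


F = (1-p) + p/d
= (1 - 0.1200) + 0.1200/5
= 0.8800 + 0.0240
= 0.9040

0.9040


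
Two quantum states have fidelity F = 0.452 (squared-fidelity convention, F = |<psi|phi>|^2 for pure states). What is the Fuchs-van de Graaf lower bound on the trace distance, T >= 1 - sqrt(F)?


Fuchs-van de Graaf (squared-fidelity convention): 1 - sqrt(F) <= T <= sqrt(1 - F).
Lower bound: T >= 1 - sqrt(F)
sqrt(F) = sqrt(0.452) = 0.6723
T >= 1 - 0.6723
T >= 0.3277

0.3277


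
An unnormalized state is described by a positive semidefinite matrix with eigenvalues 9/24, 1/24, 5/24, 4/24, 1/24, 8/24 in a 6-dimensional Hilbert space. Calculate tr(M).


tr(M) = sum of eigenvalues
= 9/24 + 1/24 + 5/24 + 4/24 + 1/24 + 8/24
= 28/24
= 1.1667

1.1667


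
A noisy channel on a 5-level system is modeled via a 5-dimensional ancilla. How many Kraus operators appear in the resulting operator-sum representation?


Tracing out the environment in an orthonormal basis {|i>_E} gives Kraus operators K_i = <i|_E U |0>_E.
Number of Kraus operators = dim(H_env) = d_env
= 5

5


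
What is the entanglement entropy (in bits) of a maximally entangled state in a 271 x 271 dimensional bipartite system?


For a maximally entangled state in d x d:
S = log2(d) = log2(271)
= 8.0821

8.0821
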